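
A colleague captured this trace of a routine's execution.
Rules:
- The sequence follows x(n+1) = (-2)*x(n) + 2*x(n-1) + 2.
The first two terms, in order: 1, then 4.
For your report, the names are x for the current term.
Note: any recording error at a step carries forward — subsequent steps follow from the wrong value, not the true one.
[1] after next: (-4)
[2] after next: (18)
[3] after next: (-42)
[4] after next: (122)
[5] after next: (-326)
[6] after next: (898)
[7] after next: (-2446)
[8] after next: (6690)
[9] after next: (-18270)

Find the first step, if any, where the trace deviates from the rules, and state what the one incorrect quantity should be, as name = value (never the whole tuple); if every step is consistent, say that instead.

no error

1. x = -2*(4) + (2)*(1) + (2) = -4 (in agreement)
2. x = -2*(-4) + (2)*(4) + (2) = 18 (agrees with the trace)
3. x = -2*(18) + (2)*(-4) + (2) = -42 (checks out)
4. x = -2*(-42) + (2)*(18) + (2) = 122 (checks out)
5. x = -2*(122) + (2)*(-42) + (2) = -326 (agrees with the trace)
6. x = -2*(-326) + (2)*(122) + (2) = 898 (in agreement)
7. x = -2*(898) + (2)*(-326) + (2) = -2446 (confirmed correct)
8. x = -2*(-2446) + (2)*(898) + (2) = 6690 (exactly as logged)
9. x = -2*(6690) + (2)*(-2446) + (2) = -18270 (no discrepancy)
The whole run recomputes cleanly — no discrepancies.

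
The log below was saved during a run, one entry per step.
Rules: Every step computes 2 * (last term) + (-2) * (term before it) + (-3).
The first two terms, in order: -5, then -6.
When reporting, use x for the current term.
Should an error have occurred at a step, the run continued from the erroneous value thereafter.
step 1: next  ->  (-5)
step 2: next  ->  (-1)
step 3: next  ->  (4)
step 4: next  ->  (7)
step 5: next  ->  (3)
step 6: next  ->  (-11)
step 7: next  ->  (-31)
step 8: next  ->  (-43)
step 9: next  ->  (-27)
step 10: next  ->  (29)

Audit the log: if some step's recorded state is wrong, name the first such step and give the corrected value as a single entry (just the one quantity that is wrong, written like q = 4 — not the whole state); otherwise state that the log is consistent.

1. x = 2*(-6) + (-2)*(-5) + (-3) = -5 (same as recorded)
2. x = 2*(-5) + (-2)*(-6) + (-3) = -1 (verified)
3. x = 2*(-1) + (-2)*(-5) + (-3) = 5 (the recorded entry deviates here)
So the first discrepancy is step 3, where the right value is x = 5.

step 3, x = 5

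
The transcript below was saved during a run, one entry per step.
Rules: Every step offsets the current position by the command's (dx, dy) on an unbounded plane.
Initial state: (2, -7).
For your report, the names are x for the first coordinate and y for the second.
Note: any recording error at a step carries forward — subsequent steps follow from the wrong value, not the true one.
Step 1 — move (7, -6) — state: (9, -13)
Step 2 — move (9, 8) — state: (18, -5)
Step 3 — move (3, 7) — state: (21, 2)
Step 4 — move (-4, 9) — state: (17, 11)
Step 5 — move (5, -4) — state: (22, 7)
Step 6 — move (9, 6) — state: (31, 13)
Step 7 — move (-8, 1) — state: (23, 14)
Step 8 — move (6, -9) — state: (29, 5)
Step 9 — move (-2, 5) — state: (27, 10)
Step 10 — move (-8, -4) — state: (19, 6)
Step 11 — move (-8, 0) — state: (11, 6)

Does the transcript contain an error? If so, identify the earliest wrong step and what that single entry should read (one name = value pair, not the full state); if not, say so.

step 1: x = 2 + (7) = 9, y = -7 + (-6) = -13 -> matches
step 2: x = 9 + (9) = 18, y = -13 + (8) = -5 -> no discrepancy
step 3: x = 18 + (3) = 21, y = -5 + (7) = 2 -> checks out
step 4: x = 21 + (-4) = 17, y = 2 + (9) = 11 -> same as recorded
step 5: x = 17 + (5) = 22, y = 11 + (-4) = 7 -> exactly as logged
step 6: x = 22 + (9) = 31, y = 7 + (6) = 13 -> in agreement
step 7: x = 31 + (-8) = 23, y = 13 + (1) = 14 -> matches
step 8: x = 23 + (6) = 29, y = 14 + (-9) = 5 -> same as recorded
step 9: x = 29 + (-2) = 27, y = 5 + (5) = 10 -> checks out
step 10: x = 27 + (-8) = 19, y = 10 + (-4) = 6 -> exactly as logged
step 11: x = 19 + (-8) = 11, y = 6 + (0) = 6 -> same as recorded
The whole run recomputes cleanly — no discrepancies.

no error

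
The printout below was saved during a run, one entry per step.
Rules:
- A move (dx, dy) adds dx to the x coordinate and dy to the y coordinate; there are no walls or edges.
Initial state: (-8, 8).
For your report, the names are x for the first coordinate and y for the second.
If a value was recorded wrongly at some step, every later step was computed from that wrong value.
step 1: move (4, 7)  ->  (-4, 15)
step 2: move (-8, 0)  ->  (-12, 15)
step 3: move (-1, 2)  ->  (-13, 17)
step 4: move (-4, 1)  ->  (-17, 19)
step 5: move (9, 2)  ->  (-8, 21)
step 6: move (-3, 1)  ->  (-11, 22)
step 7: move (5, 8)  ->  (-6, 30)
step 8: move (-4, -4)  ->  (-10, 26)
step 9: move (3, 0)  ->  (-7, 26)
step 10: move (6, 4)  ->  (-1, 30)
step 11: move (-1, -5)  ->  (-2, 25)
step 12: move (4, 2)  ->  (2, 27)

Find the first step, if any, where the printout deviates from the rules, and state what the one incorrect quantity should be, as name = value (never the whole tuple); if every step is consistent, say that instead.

step 4, y = 18

Recomputing the run from the initial state:
step 1: x = -4, y = 15
step 2: x = -12, y = 15
step 3: x = -13, y = 17
step 4: x = -17, y = 18
step 5: x = -8, y = 20
step 6: x = -11, y = 21
step 7: x = -6, y = 29
step 8: x = -10, y = 25
step 9: x = -7, y = 25
step 10: x = -1, y = 29
step 11: x = -2, y = 24
step 12: x = 2, y = 26
The first disagreement with the printout is at step 4, where the value should be y = 18.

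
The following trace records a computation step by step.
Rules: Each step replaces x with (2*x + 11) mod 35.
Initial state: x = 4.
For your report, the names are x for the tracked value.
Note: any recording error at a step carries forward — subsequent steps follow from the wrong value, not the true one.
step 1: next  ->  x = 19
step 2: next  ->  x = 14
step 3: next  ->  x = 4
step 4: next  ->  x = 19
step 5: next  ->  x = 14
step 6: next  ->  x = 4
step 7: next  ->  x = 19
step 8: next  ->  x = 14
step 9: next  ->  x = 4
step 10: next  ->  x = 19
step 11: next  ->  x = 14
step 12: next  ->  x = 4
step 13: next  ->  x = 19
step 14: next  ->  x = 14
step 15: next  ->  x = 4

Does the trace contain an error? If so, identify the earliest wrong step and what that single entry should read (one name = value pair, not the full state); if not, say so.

Recomputing the run from the initial state:
step 1: x = 19
step 2: x = 14
step 3: x = 4
step 4: x = 19
step 5: x = 14
step 6: x = 4
step 7: x = 19
step 8: x = 14
step 9: x = 4
step 10: x = 19
step 11: x = 14
step 12: x = 4
step 13: x = 19
step 14: x = 14
step 15: x = 4
This matches the trace at every step.

no error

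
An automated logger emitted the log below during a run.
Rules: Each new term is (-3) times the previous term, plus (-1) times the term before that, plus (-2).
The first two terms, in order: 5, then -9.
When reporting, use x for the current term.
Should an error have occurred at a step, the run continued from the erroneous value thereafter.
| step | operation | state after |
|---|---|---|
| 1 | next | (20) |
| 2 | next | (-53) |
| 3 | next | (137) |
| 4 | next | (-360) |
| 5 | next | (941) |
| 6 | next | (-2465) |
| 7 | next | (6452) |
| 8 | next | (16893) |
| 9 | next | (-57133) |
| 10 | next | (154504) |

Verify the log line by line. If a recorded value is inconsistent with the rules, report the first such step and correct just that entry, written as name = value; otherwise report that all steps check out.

step 8, x = -16893

1. x = -3*(-9) + (-1)*(5) + (-2) = 20 (agrees with the log)
2. x = -3*(20) + (-1)*(-9) + (-2) = -53 (agrees with the log)
3. x = -3*(-53) + (-1)*(20) + (-2) = 137 (agrees with the log)
4. x = -3*(137) + (-1)*(-53) + (-2) = -360 (exactly as logged)
5. x = -3*(-360) + (-1)*(137) + (-2) = 941 (matches)
6. x = -3*(941) + (-1)*(-360) + (-2) = -2465 (no discrepancy)
7. x = -3*(-2465) + (-1)*(941) + (-2) = 6452 (agrees with the log)
8. x = -3*(6452) + (-1)*(-2465) + (-2) = -16893 (the recorded entry deviates here)
That makes step 8 the first incorrect line — x = -16893 is what it should show.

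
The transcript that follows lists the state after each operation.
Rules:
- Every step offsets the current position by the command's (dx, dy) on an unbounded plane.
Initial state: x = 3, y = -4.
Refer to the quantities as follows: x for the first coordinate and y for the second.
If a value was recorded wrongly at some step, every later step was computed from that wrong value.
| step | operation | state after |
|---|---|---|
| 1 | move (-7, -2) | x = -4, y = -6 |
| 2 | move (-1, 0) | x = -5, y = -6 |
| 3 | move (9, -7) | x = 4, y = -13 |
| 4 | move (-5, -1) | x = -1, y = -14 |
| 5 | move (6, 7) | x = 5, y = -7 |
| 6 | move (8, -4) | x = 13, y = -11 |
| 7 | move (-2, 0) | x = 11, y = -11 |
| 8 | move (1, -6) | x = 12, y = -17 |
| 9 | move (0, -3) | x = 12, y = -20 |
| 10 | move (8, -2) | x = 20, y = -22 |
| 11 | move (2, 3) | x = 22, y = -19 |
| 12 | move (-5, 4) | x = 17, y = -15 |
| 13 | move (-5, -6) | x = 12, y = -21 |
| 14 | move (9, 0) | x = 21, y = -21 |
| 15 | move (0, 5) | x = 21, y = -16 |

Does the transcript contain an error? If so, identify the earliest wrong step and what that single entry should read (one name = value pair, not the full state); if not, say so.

Recomputing the run from the initial state:
step 1: x = -4, y = -6
step 2: x = -5, y = -6
step 3: x = 4, y = -13
step 4: x = -1, y = -14
step 5: x = 5, y = -7
step 6: x = 13, y = -11
step 7: x = 11, y = -11
step 8: x = 12, y = -17
step 9: x = 12, y = -20
step 10: x = 20, y = -22
step 11: x = 22, y = -19
step 12: x = 17, y = -15
step 13: x = 12, y = -21
step 14: x = 21, y = -21
step 15: x = 21, y = -16
This matches the transcript at every step.

no error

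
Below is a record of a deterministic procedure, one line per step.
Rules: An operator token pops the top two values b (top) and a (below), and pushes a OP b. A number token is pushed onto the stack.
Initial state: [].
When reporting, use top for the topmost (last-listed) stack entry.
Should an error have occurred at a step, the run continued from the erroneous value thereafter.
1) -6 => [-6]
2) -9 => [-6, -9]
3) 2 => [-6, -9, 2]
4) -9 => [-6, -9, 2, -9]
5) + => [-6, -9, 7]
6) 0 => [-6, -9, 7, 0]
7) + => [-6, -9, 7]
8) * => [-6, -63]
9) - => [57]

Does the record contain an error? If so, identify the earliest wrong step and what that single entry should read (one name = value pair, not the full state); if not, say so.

Recomputing the run from the initial state:
step 1: [-6]
step 2: [-6, -9]
step 3: [-6, -9, 2]
step 4: [-6, -9, 2, -9]
step 5: [-6, -9, -7]
step 6: [-6, -9, -7, 0]
step 7: [-6, -9, -7]
step 8: [-6, 63]
step 9: [-69]
The first disagreement with the record is at step 5, where the value should be top = -7.

step 5, top = -7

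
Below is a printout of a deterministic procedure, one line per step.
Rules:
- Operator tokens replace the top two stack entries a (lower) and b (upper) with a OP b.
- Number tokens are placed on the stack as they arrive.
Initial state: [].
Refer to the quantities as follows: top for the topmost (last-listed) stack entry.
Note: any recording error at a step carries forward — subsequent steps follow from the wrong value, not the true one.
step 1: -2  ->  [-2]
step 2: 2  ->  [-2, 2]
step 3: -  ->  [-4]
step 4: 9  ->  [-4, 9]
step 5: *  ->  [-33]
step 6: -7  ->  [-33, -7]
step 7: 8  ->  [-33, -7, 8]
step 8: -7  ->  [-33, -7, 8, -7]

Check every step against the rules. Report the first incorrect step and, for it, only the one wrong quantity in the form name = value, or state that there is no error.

Step 1: push -2: top = -2 — in agreement.
Step 2: push 2: top = 2 — confirmed correct.
Step 3: -2 - 2 = -4 — in agreement.
Step 4: push 9: top = 9 — same as recorded.
Step 5: -4 * 9 = -36 — the entry is off here.
So the first discrepancy is step 5, where the right value is top = -36.

step 5, top = -36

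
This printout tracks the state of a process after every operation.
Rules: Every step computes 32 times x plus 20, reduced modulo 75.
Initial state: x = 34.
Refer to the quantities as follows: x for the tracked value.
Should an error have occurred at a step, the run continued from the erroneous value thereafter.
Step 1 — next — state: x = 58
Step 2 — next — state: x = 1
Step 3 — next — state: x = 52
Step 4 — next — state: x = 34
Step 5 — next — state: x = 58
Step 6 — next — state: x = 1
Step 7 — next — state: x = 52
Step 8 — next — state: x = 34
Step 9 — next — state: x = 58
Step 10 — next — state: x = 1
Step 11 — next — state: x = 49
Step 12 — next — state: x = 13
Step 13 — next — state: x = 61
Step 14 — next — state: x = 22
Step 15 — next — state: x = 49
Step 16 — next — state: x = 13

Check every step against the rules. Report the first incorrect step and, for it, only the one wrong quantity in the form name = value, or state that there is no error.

step 11, x = 52

Recomputing the run from the initial state:
step 1: x = 58
step 2: x = 1
step 3: x = 52
step 4: x = 34
step 5: x = 58
step 6: x = 1
step 7: x = 52
step 8: x = 34
step 9: x = 58
step 10: x = 1
step 11: x = 52
step 12: x = 34
step 13: x = 58
step 14: x = 1
step 15: x = 52
step 16: x = 34
The first disagreement with the printout is at step 11, where the value should be x = 52.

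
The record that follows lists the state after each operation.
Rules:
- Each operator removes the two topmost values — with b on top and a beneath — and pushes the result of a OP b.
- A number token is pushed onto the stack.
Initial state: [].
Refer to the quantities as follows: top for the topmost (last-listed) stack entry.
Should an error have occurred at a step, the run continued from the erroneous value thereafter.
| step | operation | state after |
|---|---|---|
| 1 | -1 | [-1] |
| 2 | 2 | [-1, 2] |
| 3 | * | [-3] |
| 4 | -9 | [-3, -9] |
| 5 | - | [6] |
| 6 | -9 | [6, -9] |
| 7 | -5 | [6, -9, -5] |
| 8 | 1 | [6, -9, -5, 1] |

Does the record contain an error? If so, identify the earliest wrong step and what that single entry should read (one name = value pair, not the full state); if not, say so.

step 1: push -1: top = -1 -> in agreement
step 2: push 2: top = 2 -> confirmed correct
step 3: -1 * 2 = -2 -> first mismatch against the record
First incorrect step: 3; the correct value is top = -2.

step 3, top = -2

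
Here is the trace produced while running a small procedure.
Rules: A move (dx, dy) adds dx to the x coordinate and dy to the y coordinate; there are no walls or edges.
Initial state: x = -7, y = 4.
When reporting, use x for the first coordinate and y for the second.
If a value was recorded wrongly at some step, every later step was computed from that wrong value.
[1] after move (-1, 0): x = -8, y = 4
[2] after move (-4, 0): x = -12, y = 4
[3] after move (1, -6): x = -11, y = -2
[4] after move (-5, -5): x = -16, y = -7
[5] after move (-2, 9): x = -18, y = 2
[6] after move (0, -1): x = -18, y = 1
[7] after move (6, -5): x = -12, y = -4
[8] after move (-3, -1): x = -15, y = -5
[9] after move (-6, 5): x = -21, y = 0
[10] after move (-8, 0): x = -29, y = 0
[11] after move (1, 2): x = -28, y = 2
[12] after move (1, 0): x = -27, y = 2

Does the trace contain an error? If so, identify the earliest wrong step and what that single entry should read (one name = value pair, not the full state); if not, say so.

no error

Recomputing the run from the initial state:
step 1: x = -8, y = 4
step 2: x = -12, y = 4
step 3: x = -11, y = -2
step 4: x = -16, y = -7
step 5: x = -18, y = 2
step 6: x = -18, y = 1
step 7: x = -12, y = -4
step 8: x = -15, y = -5
step 9: x = -21, y = 0
step 10: x = -29, y = 0
step 11: x = -28, y = 2
step 12: x = -27, y = 2
This matches the trace at every step.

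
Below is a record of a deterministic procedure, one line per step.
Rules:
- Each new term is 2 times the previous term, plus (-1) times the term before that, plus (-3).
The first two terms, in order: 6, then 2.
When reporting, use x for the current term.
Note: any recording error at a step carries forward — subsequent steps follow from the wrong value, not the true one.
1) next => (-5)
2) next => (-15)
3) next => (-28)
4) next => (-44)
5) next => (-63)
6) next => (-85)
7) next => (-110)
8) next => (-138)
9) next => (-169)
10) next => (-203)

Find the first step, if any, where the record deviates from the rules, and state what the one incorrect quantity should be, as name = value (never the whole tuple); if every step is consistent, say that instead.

step 1: x = 2*(2) + (-1)*(6) + (-3) = -5 -> matches
step 2: x = 2*(-5) + (-1)*(2) + (-3) = -15 -> agrees with the record
step 3: x = 2*(-15) + (-1)*(-5) + (-3) = -28 -> consistent with the record
step 4: x = 2*(-28) + (-1)*(-15) + (-3) = -44 -> confirmed correct
step 5: x = 2*(-44) + (-1)*(-28) + (-3) = -63 -> in agreement
step 6: x = 2*(-63) + (-1)*(-44) + (-3) = -85 -> verified
step 7: x = 2*(-85) + (-1)*(-63) + (-3) = -110 -> agrees with the record
step 8: x = 2*(-110) + (-1)*(-85) + (-3) = -138 -> agrees with the record
step 9: x = 2*(-138) + (-1)*(-110) + (-3) = -169 -> matches
step 10: x = 2*(-169) + (-1)*(-138) + (-3) = -203 -> in agreement
No step deviates from the rules.

no error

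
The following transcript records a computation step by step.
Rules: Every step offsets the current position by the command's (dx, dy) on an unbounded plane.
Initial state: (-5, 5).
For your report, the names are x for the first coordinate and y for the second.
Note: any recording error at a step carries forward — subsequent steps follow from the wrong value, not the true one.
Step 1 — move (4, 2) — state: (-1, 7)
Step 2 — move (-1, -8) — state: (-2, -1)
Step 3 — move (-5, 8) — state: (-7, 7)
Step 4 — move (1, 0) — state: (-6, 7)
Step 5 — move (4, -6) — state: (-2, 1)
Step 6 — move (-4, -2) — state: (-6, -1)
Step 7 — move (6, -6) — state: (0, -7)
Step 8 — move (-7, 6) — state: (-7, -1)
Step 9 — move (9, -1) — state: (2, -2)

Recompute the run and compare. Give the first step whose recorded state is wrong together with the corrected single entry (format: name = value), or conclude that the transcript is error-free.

no error

Step 1: x = -5 + (4) = -1, y = 5 + (2) = 7 — verified.
Step 2: x = -1 + (-1) = -2, y = 7 + (-8) = -1 — consistent with the transcript.
Step 3: x = -2 + (-5) = -7, y = -1 + (8) = 7 — in agreement.
Step 4: x = -7 + (1) = -6, y = 7 + (0) = 7 — same as recorded.
Step 5: x = -6 + (4) = -2, y = 7 + (-6) = 1 — same as recorded.
Step 6: x = -2 + (-4) = -6, y = 1 + (-2) = -1 — same as recorded.
Step 7: x = -6 + (6) = 0, y = -1 + (-6) = -7 — no discrepancy.
Step 8: x = 0 + (-7) = -7, y = -7 + (6) = -1 — no discrepancy.
Step 9: x = -7 + (9) = 2, y = -1 + (-1) = -2 — in agreement.
All entries verified; no error found.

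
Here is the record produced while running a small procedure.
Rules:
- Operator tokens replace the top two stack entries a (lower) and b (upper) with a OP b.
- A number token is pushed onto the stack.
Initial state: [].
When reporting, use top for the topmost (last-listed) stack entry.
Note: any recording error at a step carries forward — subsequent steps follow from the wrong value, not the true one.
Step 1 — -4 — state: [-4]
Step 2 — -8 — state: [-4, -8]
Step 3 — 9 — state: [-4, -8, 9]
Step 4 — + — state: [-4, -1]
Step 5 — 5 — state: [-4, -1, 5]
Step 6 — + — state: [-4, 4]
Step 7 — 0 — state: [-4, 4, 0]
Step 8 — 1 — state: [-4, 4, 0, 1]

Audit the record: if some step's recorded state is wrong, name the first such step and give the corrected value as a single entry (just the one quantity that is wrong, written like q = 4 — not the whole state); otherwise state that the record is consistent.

step 4, top = 1

Recomputing the run from the initial state:
step 1: [-4]
step 2: [-4, -8]
step 3: [-4, -8, 9]
step 4: [-4, 1]
step 5: [-4, 1, 5]
step 6: [-4, 6]
step 7: [-4, 6, 0]
step 8: [-4, 6, 0, 1]
The first disagreement with the record is at step 4, where the value should be top = 1.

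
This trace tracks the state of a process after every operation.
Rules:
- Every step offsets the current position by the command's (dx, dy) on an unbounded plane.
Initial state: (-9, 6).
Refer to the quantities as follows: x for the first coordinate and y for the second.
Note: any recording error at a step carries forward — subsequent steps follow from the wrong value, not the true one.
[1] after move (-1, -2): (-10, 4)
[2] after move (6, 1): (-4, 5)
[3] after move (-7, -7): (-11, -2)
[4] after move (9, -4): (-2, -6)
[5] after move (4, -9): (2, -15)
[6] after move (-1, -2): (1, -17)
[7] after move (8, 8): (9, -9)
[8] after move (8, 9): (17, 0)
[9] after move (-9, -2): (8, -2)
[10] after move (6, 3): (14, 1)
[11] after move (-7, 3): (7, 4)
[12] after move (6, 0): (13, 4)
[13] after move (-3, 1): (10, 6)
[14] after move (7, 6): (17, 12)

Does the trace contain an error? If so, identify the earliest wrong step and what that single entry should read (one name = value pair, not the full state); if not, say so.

Recomputing the run from the initial state:
step 1: x = -10, y = 4
step 2: x = -4, y = 5
step 3: x = -11, y = -2
step 4: x = -2, y = -6
step 5: x = 2, y = -15
step 6: x = 1, y = -17
step 7: x = 9, y = -9
step 8: x = 17, y = 0
step 9: x = 8, y = -2
step 10: x = 14, y = 1
step 11: x = 7, y = 4
step 12: x = 13, y = 4
step 13: x = 10, y = 5
step 14: x = 17, y = 11
The first disagreement with the trace is at step 13, where the value should be y = 5.

step 13, y = 5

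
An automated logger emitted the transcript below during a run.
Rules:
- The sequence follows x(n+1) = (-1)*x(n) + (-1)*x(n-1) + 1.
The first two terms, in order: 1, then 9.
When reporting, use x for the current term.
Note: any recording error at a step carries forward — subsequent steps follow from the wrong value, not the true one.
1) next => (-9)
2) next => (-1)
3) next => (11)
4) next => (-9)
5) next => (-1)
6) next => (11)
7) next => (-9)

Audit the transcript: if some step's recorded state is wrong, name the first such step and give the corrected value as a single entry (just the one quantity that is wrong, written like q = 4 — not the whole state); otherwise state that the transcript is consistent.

step 2, x = 1

Step 1: x = -1*(9) + (-1)*(1) + (1) = -9 — consistent with the transcript.
Step 2: x = -1*(-9) + (-1)*(9) + (1) = 1 — the entry is off here.
Step 2 is the first one off; corrected, x = 1.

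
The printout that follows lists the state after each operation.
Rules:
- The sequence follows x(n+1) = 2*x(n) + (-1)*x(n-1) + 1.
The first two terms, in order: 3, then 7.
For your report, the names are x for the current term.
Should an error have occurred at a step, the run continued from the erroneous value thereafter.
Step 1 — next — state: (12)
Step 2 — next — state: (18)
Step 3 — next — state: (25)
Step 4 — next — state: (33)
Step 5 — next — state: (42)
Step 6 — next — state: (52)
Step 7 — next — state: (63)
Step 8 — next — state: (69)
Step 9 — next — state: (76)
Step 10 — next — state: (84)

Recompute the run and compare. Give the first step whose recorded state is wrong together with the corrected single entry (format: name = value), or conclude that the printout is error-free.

Recomputing the run from the initial state:
step 1: x = 12
step 2: x = 18
step 3: x = 25
step 4: x = 33
step 5: x = 42
step 6: x = 52
step 7: x = 63
step 8: x = 75
step 9: x = 88
step 10: x = 102
The first disagreement with the printout is at step 8, where the value should be x = 75.

step 8, x = 75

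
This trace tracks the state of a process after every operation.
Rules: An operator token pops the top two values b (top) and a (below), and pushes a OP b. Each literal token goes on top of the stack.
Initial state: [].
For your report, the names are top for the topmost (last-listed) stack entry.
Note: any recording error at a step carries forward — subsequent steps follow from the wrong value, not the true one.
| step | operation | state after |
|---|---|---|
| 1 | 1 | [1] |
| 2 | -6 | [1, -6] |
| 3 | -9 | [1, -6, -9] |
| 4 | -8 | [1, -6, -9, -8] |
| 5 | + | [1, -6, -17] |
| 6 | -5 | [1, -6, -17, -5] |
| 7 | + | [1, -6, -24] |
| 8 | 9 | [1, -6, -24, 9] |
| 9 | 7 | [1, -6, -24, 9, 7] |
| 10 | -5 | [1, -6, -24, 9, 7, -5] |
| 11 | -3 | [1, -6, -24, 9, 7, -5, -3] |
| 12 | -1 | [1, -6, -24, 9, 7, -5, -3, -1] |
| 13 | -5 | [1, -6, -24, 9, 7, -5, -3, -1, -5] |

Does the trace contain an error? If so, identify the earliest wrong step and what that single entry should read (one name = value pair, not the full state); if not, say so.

Recomputing the run from the initial state:
step 1: [1]
step 2: [1, -6]
step 3: [1, -6, -9]
step 4: [1, -6, -9, -8]
step 5: [1, -6, -17]
step 6: [1, -6, -17, -5]
step 7: [1, -6, -22]
step 8: [1, -6, -22, 9]
step 9: [1, -6, -22, 9, 7]
step 10: [1, -6, -22, 9, 7, -5]
step 11: [1, -6, -22, 9, 7, -5, -3]
step 12: [1, -6, -22, 9, 7, -5, -3, -1]
step 13: [1, -6, -22, 9, 7, -5, -3, -1, -5]
The first disagreement with the trace is at step 7, where the value should be top = -22.

step 7, top = -22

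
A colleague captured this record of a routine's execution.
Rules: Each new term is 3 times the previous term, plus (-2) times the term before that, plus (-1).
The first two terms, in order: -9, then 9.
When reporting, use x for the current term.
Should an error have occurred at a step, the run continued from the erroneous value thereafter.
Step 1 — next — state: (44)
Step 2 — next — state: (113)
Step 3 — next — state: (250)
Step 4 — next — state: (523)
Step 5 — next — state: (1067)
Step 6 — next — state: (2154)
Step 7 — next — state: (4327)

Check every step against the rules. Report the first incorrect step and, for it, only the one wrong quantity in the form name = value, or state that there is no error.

Step 1: x = 3*(9) + (-2)*(-9) + (-1) = 44 — consistent with the record.
Step 2: x = 3*(44) + (-2)*(9) + (-1) = 113 — in agreement.
Step 3: x = 3*(113) + (-2)*(44) + (-1) = 250 — consistent with the record.
Step 4: x = 3*(250) + (-2)*(113) + (-1) = 523 — matches.
Step 5: x = 3*(523) + (-2)*(250) + (-1) = 1068 — a discrepancy with the record.
The audit stops at step 5: the recorded entry is wrong and should be x = 1068.

step 5, x = 1068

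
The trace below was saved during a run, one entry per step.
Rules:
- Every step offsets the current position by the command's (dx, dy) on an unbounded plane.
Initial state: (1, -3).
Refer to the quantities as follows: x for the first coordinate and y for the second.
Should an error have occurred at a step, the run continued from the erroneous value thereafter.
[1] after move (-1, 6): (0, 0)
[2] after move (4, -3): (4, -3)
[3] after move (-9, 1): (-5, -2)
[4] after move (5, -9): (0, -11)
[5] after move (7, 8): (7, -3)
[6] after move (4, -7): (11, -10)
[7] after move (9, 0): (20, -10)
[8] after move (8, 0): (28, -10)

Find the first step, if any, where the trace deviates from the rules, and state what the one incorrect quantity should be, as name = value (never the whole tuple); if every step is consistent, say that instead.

step 1, y = 3

step 1: x = 1 + (-1) = 0, y = -3 + (6) = 3 -> the recorded entry deviates here
First deviation found at step 1; the corrected entry is y = 3.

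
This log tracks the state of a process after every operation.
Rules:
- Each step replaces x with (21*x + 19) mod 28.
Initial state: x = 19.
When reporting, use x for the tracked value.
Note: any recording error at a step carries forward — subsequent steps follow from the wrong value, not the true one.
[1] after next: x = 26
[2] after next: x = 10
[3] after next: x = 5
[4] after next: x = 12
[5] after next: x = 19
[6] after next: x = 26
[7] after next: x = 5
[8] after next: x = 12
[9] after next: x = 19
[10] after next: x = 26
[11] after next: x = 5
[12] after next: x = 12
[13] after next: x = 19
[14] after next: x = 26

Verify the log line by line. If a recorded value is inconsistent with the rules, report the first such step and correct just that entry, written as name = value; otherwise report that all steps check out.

step 2, x = 5

Recomputing the run from the initial state:
step 1: x = 26
step 2: x = 5
step 3: x = 12
step 4: x = 19
step 5: x = 26
step 6: x = 5
step 7: x = 12
step 8: x = 19
step 9: x = 26
step 10: x = 5
step 11: x = 12
step 12: x = 19
step 13: x = 26
step 14: x = 5
The first disagreement with the log is at step 2, where the value should be x = 5.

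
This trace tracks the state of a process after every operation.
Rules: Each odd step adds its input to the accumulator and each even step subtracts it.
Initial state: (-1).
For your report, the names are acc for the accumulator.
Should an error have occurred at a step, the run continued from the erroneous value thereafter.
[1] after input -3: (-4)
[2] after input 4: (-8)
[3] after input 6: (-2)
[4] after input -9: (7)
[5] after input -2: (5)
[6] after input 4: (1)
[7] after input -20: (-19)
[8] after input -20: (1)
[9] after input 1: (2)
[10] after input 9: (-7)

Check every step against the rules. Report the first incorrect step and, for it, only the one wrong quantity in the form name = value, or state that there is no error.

Recomputing the run from the initial state:
step 1: acc = -4
step 2: acc = -8
step 3: acc = -2
step 4: acc = 7
step 5: acc = 5
step 6: acc = 1
step 7: acc = -19
step 8: acc = 1
step 9: acc = 2
step 10: acc = -7
This matches the trace at every step.

no error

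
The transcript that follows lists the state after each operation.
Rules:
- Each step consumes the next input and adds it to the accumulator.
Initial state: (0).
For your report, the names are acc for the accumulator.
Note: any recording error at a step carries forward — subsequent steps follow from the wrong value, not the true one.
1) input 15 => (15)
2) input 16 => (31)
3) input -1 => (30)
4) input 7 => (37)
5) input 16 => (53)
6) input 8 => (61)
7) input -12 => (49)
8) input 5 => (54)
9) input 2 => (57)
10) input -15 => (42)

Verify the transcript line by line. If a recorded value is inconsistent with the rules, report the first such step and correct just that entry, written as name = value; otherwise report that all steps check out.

Recomputing the run from the initial state:
step 1: acc = 15
step 2: acc = 31
step 3: acc = 30
step 4: acc = 37
step 5: acc = 53
step 6: acc = 61
step 7: acc = 49
step 8: acc = 54
step 9: acc = 56
step 10: acc = 41
The first disagreement with the transcript is at step 9, where the value should be acc = 56.

step 9, acc = 56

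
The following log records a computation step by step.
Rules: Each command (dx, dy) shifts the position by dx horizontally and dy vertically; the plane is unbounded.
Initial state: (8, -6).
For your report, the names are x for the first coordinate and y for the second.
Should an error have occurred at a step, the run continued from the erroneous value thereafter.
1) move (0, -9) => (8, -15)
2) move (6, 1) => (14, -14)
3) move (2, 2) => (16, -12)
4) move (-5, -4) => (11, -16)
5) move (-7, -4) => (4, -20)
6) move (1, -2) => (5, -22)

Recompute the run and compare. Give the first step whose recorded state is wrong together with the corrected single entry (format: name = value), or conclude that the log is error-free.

step 1: x = 8 + (0) = 8, y = -6 + (-9) = -15 -> confirmed correct
step 2: x = 8 + (6) = 14, y = -15 + (1) = -14 -> in agreement
step 3: x = 14 + (2) = 16, y = -14 + (2) = -12 -> agrees with the log
step 4: x = 16 + (-5) = 11, y = -12 + (-4) = -16 -> in agreement
step 5: x = 11 + (-7) = 4, y = -16 + (-4) = -20 -> confirmed correct
step 6: x = 4 + (1) = 5, y = -20 + (-2) = -22 -> matches
Every step is consistent.

no error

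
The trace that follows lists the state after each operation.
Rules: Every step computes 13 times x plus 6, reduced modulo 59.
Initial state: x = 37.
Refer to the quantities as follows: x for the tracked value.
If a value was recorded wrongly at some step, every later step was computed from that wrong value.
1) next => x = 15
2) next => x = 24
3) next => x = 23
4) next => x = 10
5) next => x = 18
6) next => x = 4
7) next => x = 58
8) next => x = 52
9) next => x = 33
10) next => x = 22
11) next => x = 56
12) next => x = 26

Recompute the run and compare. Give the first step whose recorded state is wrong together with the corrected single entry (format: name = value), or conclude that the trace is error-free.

no error

step 1: x = (13*37 + 6) mod 59 = 15 -> consistent with the trace
step 2: x = (13*15 + 6) mod 59 = 24 -> confirmed correct
step 3: x = (13*24 + 6) mod 59 = 23 -> confirmed correct
step 4: x = (13*23 + 6) mod 59 = 10 -> agrees with the trace
step 5: x = (13*10 + 6) mod 59 = 18 -> in agreement
step 6: x = (13*18 + 6) mod 59 = 4 -> in agreement
step 7: x = (13*4 + 6) mod 59 = 58 -> same as recorded
step 8: x = (13*58 + 6) mod 59 = 52 -> consistent with the trace
step 9: x = (13*52 + 6) mod 59 = 33 -> exactly as logged
step 10: x = (13*33 + 6) mod 59 = 22 -> matches
step 11: x = (13*22 + 6) mod 59 = 56 -> in agreement
step 12: x = (13*56 + 6) mod 59 = 26 -> no discrepancy
No step deviates from the rules.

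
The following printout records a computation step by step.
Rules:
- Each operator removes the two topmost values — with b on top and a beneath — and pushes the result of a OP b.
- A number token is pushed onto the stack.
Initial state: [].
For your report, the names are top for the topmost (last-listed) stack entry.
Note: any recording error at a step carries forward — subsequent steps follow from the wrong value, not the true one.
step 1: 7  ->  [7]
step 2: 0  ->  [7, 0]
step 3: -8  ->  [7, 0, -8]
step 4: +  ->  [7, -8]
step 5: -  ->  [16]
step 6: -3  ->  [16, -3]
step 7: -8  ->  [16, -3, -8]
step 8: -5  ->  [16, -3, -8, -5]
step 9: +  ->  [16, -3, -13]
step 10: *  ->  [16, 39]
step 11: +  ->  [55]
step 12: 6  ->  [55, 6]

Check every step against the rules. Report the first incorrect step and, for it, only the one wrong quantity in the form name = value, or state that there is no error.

step 5, top = 15

Recomputing the run from the initial state:
step 1: [7]
step 2: [7, 0]
step 3: [7, 0, -8]
step 4: [7, -8]
step 5: [15]
step 6: [15, -3]
step 7: [15, -3, -8]
step 8: [15, -3, -8, -5]
step 9: [15, -3, -13]
step 10: [15, 39]
step 11: [54]
step 12: [54, 6]
The first disagreement with the printout is at step 5, where the value should be top = 15.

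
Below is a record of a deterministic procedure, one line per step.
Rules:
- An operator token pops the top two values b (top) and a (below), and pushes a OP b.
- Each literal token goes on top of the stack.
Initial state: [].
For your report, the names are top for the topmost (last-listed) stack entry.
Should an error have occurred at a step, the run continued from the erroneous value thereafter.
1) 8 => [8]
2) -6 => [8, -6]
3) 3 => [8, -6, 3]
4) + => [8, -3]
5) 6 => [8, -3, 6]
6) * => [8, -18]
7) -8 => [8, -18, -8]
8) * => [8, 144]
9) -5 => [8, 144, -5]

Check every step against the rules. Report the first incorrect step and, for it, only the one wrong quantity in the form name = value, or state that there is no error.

no error

Recomputing the run from the initial state:
step 1: [8]
step 2: [8, -6]
step 3: [8, -6, 3]
step 4: [8, -3]
step 5: [8, -3, 6]
step 6: [8, -18]
step 7: [8, -18, -8]
step 8: [8, 144]
step 9: [8, 144, -5]
This matches the record at every step.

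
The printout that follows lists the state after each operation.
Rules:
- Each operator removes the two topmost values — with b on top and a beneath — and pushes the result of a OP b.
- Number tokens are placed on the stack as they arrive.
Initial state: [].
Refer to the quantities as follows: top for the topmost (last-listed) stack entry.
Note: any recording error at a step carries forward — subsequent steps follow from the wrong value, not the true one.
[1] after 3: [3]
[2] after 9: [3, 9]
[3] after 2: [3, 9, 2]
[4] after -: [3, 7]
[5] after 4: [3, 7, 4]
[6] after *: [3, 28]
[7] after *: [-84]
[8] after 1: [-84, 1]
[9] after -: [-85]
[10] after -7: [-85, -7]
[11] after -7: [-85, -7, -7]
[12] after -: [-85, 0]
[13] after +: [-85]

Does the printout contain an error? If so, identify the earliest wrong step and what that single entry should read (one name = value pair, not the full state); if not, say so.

Recomputing the run from the initial state:
step 1: [3]
step 2: [3, 9]
step 3: [3, 9, 2]
step 4: [3, 7]
step 5: [3, 7, 4]
step 6: [3, 28]
step 7: [84]
step 8: [84, 1]
step 9: [83]
step 10: [83, -7]
step 11: [83, -7, -7]
step 12: [83, 0]
step 13: [83]
The first disagreement with the printout is at step 7, where the value should be top = 84.

step 7, top = 84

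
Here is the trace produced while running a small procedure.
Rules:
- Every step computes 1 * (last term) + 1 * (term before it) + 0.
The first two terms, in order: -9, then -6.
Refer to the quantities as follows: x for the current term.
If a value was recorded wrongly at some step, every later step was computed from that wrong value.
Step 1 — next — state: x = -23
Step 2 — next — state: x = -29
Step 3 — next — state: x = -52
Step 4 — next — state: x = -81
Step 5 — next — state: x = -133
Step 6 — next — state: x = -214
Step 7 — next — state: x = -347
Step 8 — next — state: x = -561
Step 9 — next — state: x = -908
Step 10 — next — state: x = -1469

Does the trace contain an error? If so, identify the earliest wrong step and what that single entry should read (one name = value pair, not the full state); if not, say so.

Recomputing the run from the initial state:
step 1: x = -15
step 2: x = -21
step 3: x = -36
step 4: x = -57
step 5: x = -93
step 6: x = -150
step 7: x = -243
step 8: x = -393
step 9: x = -636
step 10: x = -1029
The first disagreement with the trace is at step 1, where the value should be x = -15.

step 1, x = -15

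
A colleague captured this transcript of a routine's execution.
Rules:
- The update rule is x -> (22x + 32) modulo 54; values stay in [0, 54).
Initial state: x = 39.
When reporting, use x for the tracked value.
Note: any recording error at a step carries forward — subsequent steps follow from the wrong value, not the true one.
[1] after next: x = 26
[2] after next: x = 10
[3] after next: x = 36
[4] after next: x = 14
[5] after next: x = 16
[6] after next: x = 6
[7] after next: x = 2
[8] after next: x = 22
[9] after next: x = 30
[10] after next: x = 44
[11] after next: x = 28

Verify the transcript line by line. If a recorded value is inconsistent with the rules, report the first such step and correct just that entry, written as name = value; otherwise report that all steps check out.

no error

Step 1: x = (22*39 + 32) mod 54 = 26 — exactly as logged.
Step 2: x = (22*26 + 32) mod 54 = 10 — checks out.
Step 3: x = (22*10 + 32) mod 54 = 36 — verified.
Step 4: x = (22*36 + 32) mod 54 = 14 — agrees with the transcript.
Step 5: x = (22*14 + 32) mod 54 = 16 — matches.
Step 6: x = (22*16 + 32) mod 54 = 6 — verified.
Step 7: x = (22*6 + 32) mod 54 = 2 — matches.
Step 8: x = (22*2 + 32) mod 54 = 22 — in agreement.
Step 9: x = (22*22 + 32) mod 54 = 30 — same as recorded.
Step 10: x = (22*30 + 32) mod 54 = 44 — exactly as logged.
Step 11: x = (22*44 + 32) mod 54 = 28 — same as recorded.
All steps check out; nothing to correct.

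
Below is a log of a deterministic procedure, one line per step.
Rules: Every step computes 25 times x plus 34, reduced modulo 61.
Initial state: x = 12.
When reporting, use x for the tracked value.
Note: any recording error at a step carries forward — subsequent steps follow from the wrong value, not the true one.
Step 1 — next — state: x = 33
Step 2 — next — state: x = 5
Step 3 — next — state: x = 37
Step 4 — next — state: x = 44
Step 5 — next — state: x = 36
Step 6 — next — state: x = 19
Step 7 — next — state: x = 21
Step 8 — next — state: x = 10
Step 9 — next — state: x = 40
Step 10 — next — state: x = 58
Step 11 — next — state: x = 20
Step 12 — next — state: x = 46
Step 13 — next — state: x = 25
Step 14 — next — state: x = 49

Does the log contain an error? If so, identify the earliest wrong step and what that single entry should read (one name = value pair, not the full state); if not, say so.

step 1: x = (25*12 + 34) mod 61 = 29 -> this is not what the log shows
The audit stops at step 1: the recorded entry is wrong and should be x = 29.

step 1, x = 29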